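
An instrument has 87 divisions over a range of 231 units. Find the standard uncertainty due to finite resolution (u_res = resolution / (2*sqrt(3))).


resolution = range / divisions
resolution = 231 / 87 = 2.6551724
u_res = resolution / (2*sqrt(3))
u_res = 2.6551724 / 3.4641016
u_res = 0.7665

0.7665


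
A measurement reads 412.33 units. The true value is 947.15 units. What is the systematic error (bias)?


Systematic error = measured - true
= 412.33 - 947.15
= -534.8200

-534.8200


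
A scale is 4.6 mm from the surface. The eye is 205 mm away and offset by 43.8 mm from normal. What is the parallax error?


error = h * offset / d
= 4.6 * 43.8 / 205
= 0.9828

0.9828


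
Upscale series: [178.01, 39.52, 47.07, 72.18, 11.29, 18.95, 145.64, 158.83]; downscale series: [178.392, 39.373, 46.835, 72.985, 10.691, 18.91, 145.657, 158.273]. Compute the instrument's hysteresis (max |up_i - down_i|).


|178.01 - 178.392| = 0.3820
|39.52 - 39.373| = 0.1470
|47.07 - 46.835| = 0.2350
|72.18 - 72.985| = 0.8050
|11.29 - 10.691| = 0.5990
|18.95 - 18.91| = 0.0400
|145.64 - 145.657| = 0.0170
|158.83 - 158.273| = 0.5570
hysteresis = max(diffs) = 0.8050

0.8050


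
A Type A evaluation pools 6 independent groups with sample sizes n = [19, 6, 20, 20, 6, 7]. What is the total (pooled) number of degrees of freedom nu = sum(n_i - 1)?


nu = sum_i (n_i - 1)
nu = ((19 - 1) + (6 - 1) + (20 - 1) + (20 - 1) + (6 - 1) + (7 - 1))
nu = 18 + 5 + 19 + 19 + 5 + 6
nu = 72

72


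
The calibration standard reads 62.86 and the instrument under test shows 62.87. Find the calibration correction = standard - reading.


Correction = standard - reading
= 62.86 - 62.87
= -0.0100

-0.0100


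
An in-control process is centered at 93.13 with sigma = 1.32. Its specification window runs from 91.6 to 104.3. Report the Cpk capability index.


Cpu = (USL - mean) / (3*sigma) = (104.3 - 93.13) / (3*1.32) = 2.8207
Cpl = (mean - LSL) / (3*sigma) = (93.13 - 91.6) / (3*1.32) = 0.3864
Cpk = min(Cpu, Cpl) = 0.3864

0.3864


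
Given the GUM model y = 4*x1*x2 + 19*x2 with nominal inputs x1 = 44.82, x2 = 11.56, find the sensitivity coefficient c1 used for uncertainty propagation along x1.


y = 4*x1*x2 + 19*x2
dy/dx1 = 4*x2
Evaluate at x2 = 11.56: c1 = 4 * 11.56
c1 = 46.2400

46.2400


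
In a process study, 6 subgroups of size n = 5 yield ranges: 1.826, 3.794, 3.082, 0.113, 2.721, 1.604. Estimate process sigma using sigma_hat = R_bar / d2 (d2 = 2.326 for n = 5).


R_bar = (1.826 + 3.794 + 3.082 + 0.113 + 2.721 + 1.604) / 6
R_bar = 13.14 / 6 = 2.19
sigma_hat = R_bar / d2 = 2.19 / 2.326 = 0.9415

0.9415


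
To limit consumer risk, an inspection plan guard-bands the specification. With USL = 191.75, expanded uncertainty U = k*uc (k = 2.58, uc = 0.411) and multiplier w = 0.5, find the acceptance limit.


U = k * uc = 2.58 * 0.411 = 1.06038
guard band g = w * U = 0.5 * 1.06038 = 0.53019
AL = USL - g = 191.75 - 0.53019
AL = 191.2198

191.2198


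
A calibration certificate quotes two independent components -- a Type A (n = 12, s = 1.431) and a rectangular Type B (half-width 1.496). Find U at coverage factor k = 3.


u_A = s / sqrt(n) = 1.431 / sqrt(12) = 0.41309412
u_B = half_width / sqrt(3) = 1.496 / sqrt(3) = 0.863716
uc = sqrt(u_A^2 + u_B^2) = sqrt(0.41309412^2 + 0.863716^2) = 0.95741949
U = k * uc = 3 * 0.95741949
U = 2.8723

2.8723


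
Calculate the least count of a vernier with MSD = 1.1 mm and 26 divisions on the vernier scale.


LC = MSD / n_div
= 1.1 / 26
= 0.0423

0.0423


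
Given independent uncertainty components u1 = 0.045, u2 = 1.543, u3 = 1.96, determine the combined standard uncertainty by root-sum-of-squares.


uc = sqrt(0.045^2 + 1.543^2 + 1.96^2)
uc = sqrt(6.224474)
uc = 2.4949

2.4949


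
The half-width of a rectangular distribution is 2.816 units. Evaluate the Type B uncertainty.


u_B = half_width / sqrt(3)
u_B = 2.816 / 1.7320508
u_B = 1.6258

1.6258


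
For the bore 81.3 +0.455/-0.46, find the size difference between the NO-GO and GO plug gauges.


GO = nominal - lower_tol (smallest hole = maximum material condition)
GO = 81.3 - 0.46 = 80.84
NO-GO = nominal + upper_tol (largest hole = least material condition)
NO-GO = 81.3 + 0.455 = 81.755
spread = NO-GO - GO = 81.755 - 80.84 = 0.9150

0.9150


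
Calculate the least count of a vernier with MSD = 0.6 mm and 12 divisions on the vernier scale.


LC = MSD / n_div
= 0.6 / 12
= 0.0500

0.0500


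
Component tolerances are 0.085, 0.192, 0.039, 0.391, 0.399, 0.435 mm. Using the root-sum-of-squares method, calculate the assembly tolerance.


RSS = sqrt(0.085^2 + 0.192^2 + 0.039^2 + 0.391^2 + 0.399^2 + 0.435^2)
= sqrt(0.546917)
= 0.7395

0.7395


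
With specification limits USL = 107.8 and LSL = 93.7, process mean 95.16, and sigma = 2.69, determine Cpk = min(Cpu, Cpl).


Cpu = (USL - mean) / (3*sigma) = (107.8 - 95.16) / (3*2.69) = 1.5663
Cpl = (mean - LSL) / (3*sigma) = (95.16 - 93.7) / (3*2.69) = 0.1809
Cpk = min(Cpu, Cpl) = 0.1809

0.1809


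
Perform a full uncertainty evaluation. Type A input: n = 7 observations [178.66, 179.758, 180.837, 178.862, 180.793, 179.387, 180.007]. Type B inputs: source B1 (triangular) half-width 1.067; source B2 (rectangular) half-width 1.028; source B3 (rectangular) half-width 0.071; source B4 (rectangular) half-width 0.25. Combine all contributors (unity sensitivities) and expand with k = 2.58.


mean = (178.66 + 179.758 + 180.837 + 178.862 + 180.793 + 179.387 + 180.007) / 7 = 179.7577143
s = sqrt(sum((x - mean)^2)/(n-1)) = 0.86057417
u_A = s / sqrt(n) = 0.86057417 / sqrt(7) = 0.32526646
u_B1 = 1.067 / sqrt(6) = 0.43560093
u_B2 = 1.028 / sqrt(3) = 0.59351608
u_B3 = 0.071 / sqrt(3) = 0.040991869
u_B4 = 0.25 / sqrt(3) = 0.14433757
uc = sqrt(0.32526646^2 + 0.43560093^2 + 0.59351608^2 + 0.040991869^2 + 0.14433757^2) = 0.81873161
U = k * uc = 2.58 * 0.81873161
U = 2.1123

2.1123


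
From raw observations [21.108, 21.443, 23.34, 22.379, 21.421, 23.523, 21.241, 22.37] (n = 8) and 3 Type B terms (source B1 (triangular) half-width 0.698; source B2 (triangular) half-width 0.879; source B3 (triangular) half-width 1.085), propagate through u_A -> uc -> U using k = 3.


mean = (21.108 + 21.443 + 23.34 + 22.379 + 21.421 + 23.523 + 21.241 + 22.37) / 8 = 22.103125
s = sqrt(sum((x - mean)^2)/(n-1)) = 0.95077614
u_A = s / sqrt(n) = 0.95077614 / sqrt(8) = 0.33615013
u_B1 = 0.698 / sqrt(6) = 0.28495731
u_B2 = 0.879 / sqrt(6) = 0.35885025
u_B3 = 1.085 / sqrt(6) = 0.4429494
uc = sqrt(0.33615013^2 + 0.28495731^2 + 0.35885025^2 + 0.4429494^2) = 0.72053817
U = k * uc = 3 * 0.72053817
U = 2.1616

2.1616


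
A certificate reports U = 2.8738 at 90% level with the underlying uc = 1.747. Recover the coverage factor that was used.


k = U / uc
k = 2.8738 / 1.747
k = 1.645

1.645


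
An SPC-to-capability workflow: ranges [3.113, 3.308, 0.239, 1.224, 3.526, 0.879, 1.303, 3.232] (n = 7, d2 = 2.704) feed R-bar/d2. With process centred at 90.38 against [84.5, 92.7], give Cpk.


R_bar = (3.113 + 3.308 + 0.239 + 1.224 + 3.526 + 0.879 + 1.303 + 3.232) / 8 = 2.103
sigma = R_bar / d2 = 2.103 / 2.704 = 0.77773669
Cp = (USL - LSL)/(6*sigma) = (92.7 - 84.5)/(6*0.77773669) = 1.7572
Cpu = (92.7 - 90.38)/(3*0.77773669) = 0.9943
Cpl = (90.38 - 84.5)/(3*0.77773669) = 2.5201
Cpk = min(Cpu, Cpl) = 0.9943

0.9943


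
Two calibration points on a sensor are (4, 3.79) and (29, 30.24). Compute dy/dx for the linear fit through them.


slope = (y2 - y1) / (x2 - x1)
= (30.24 - 3.79) / (29 - 4)
= 26.4500 / 25
= 1.0580

1.0580


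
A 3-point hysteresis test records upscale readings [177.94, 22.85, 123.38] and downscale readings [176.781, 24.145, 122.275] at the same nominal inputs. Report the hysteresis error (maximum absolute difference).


|177.94 - 176.781| = 1.1590
|22.85 - 24.145| = 1.2950
|123.38 - 122.275| = 1.1050
hysteresis = max(diffs) = 1.2950

1.2950


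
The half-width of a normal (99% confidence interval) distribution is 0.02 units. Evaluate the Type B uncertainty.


u_B = half_width / 2.576
u_B = 0.02 / 2.576
u_B = 0.0078

0.0078


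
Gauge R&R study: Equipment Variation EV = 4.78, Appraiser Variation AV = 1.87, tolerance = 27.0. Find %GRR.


GRR = sqrt(EV^2 + AV^2) = sqrt(4.78^2 + 1.87^2) = 5.1327673
%GRR = GRR / tol * 100 = 5.1327673 / 27.0 * 100
%GRR = 19.0102

19.0102


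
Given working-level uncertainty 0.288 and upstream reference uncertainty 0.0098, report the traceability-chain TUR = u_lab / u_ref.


TUR = u_lab / u_ref
= 0.288 / 0.0098
= 29.3878

29.3878


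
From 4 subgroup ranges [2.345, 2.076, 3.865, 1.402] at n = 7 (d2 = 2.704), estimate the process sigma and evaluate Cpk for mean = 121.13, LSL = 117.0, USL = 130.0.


R_bar = (2.345 + 2.076 + 3.865 + 1.402) / 4 = 2.422
sigma = R_bar / d2 = 2.422 / 2.704 = 0.89571006
Cp = (USL - LSL)/(6*sigma) = (130.0 - 117.0)/(6*0.89571006) = 2.4189
Cpu = (130.0 - 121.13)/(3*0.89571006) = 3.3009
Cpl = (121.13 - 117.0)/(3*0.89571006) = 1.5370
Cpk = min(Cpu, Cpl) = 1.5370

1.5370


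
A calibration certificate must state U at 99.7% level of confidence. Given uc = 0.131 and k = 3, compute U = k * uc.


U = k * uc
U = 3 * 0.131
U = 0.3930

0.3930


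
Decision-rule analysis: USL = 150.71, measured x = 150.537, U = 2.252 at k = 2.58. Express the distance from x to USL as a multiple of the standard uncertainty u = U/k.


u = U / k = 2.252 / 2.58 = 0.87286822
margin = |USL - x| = |150.71 - 150.537| = 0.173
z = margin / u = 0.173 / 0.87286822
z = 0.1982

0.1982


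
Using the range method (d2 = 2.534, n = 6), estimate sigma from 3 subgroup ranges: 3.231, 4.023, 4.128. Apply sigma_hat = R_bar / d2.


R_bar = (3.231 + 4.023 + 4.128) / 3
R_bar = 11.382 / 3 = 3.794
sigma_hat = R_bar / d2 = 3.794 / 2.534 = 1.4972

1.4972


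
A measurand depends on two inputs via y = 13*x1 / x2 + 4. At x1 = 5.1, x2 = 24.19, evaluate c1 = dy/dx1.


y = 13*x1 / x2 + 4
dy/dx1 = 13/x2
Evaluate at x2 = 24.19: c1 = 13 / 24.19
c1 = 0.5374

0.5374


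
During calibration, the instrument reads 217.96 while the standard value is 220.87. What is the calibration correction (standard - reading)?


Correction = standard - reading
= 220.87 - 217.96
= 2.9100

2.9100


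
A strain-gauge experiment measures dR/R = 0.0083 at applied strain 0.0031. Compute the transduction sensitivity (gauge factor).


GF = (dR/R) / epsilon
= 0.0083 / 0.0031
= 2.6774

2.6774


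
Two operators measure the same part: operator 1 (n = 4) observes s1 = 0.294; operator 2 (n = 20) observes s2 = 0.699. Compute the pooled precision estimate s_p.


s_p = sqrt(((n1-1)*s1^2 + (n2-1)*s2^2) / (n1+n2-2))
numerator = (4-1)*0.294^2 + (20-1)*0.699^2 = 0.259308 + 9.283419 = 9.542727
denominator = 4 + 20 - 2 = 22
s_p^2 = 9.542727 / 22 = 0.43376032
s_p = sqrt(0.43376032) = 0.6586

0.6586


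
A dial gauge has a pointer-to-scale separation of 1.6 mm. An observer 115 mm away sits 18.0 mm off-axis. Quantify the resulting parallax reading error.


error = h * offset / d
= 1.6 * 18.0 / 115
= 0.2504

0.2504


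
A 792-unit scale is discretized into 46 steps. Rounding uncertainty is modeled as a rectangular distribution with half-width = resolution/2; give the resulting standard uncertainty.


resolution = range / divisions
resolution = 792 / 46 = 17.217391
u_res = resolution / (2*sqrt(3))
u_res = 17.217391 / 3.4641016
u_res = 4.9702

4.9702


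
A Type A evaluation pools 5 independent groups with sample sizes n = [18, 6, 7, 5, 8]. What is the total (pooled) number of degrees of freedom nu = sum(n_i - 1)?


nu = sum_i (n_i - 1)
nu = ((18 - 1) + (6 - 1) + (7 - 1) + (5 - 1) + (8 - 1))
nu = 17 + 5 + 6 + 4 + 7
nu = 39

39


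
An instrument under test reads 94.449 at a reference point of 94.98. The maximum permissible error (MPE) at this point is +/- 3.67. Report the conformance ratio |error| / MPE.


e = indication - reference = 94.449 - 94.98 = -0.5310
|e| = 0.5310
ratio = |e| / MPE = 0.5310 / 3.67
ratio = 0.1447

0.1447


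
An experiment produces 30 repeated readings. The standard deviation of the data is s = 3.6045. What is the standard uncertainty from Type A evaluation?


u_A = s / sqrt(n)
u_A = 3.6045 / sqrt(30)
u_A = 3.6045 / 5.4772256
u_A = 0.6581

0.6581


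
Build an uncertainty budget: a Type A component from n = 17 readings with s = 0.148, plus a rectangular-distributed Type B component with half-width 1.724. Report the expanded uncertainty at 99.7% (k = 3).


u_A = s / sqrt(n) = 0.148 / sqrt(17) = 0.035895273
u_B = half_width / sqrt(3) = 1.724 / sqrt(3) = 0.99535186
uc = sqrt(u_A^2 + u_B^2) = sqrt(0.035895273^2 + 0.99535186^2) = 0.99599889
U = k * uc = 3 * 0.99599889
U = 2.9880

2.9880


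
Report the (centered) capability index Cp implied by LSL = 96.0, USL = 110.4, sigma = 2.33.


Cp = (USL - LSL) / (6 * sigma)
= (110.4 - 96.0) / (6 * 2.33)
= 14.4000 / 13.9800
= 1.0300

1.0300


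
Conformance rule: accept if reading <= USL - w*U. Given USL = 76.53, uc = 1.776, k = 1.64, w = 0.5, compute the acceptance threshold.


U = k * uc = 1.64 * 1.776 = 2.91264
guard band g = w * U = 0.5 * 2.91264 = 1.45632
AL = USL - g = 76.53 - 1.45632
AL = 75.0737

75.0737


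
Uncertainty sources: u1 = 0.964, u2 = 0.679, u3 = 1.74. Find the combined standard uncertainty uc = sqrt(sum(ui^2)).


uc = sqrt(0.964^2 + 0.679^2 + 1.74^2)
uc = sqrt(4.417937)
uc = 2.1019

2.1019


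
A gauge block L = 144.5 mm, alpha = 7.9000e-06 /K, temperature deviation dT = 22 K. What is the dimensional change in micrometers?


dL = L * alpha * dT
= 144.5 * 7.9000e-06 * 22
= 0.0251141 mm
dL_um = 0.0251141 * 1000 = 25.1141 um

25.1141


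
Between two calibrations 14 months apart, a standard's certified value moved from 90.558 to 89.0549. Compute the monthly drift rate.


rate = (v2 - v1) / months
= (89.0549 - 90.558) / 14
= -1.5031 / 14
= -0.1074

-0.1074


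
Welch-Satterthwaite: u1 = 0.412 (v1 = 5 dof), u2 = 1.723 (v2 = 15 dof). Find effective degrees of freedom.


uc = sqrt(u1^2 + u2^2) = sqrt(0.412^2 + 1.723^2) = 1.7715736
v_eff = uc^4 / (u1^4/v1 + u2^4/v2)
= 1.7715736^4 / (0.412^4/5 + 1.723^4/15)
= 9.8500129 / 0.5933194
v_eff = 16.6015

16.6015


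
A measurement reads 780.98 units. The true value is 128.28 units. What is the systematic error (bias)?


Systematic error = measured - true
= 780.98 - 128.28
= 652.7000

652.7000


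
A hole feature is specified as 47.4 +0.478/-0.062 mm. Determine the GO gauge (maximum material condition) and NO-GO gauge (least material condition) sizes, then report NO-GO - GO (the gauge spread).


GO = nominal - lower_tol (smallest hole = maximum material condition)
GO = 47.4 - 0.062 = 47.338
NO-GO = nominal + upper_tol (largest hole = least material condition)
NO-GO = 47.4 + 0.478 = 47.878
spread = NO-GO - GO = 47.878 - 47.338 = 0.5400

0.5400


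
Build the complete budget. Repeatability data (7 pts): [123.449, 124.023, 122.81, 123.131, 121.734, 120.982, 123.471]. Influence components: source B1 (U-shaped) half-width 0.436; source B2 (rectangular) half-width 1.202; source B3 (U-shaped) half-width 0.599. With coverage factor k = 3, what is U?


mean = (123.449 + 124.023 + 122.81 + 123.131 + 121.734 + 120.982 + 123.471) / 7 = 122.8
s = sqrt(sum((x - mean)^2)/(n-1)) = 1.0738026
u_A = s / sqrt(n) = 1.0738026 / sqrt(7) = 0.40585923
u_B1 = 0.436 / sqrt(2) = 0.30829856
u_B2 = 1.202 / sqrt(3) = 0.69397502
u_B3 = 0.599 / sqrt(2) = 0.42355696
uc = sqrt(0.40585923^2 + 0.30829856^2 + 0.69397502^2 + 0.42355696^2) = 0.95956842
U = k * uc = 3 * 0.95956842
U = 2.8787

2.8787


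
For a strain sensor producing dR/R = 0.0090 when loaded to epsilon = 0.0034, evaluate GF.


GF = (dR/R) / epsilon
= 0.0090 / 0.0034
= 2.6471

2.6471


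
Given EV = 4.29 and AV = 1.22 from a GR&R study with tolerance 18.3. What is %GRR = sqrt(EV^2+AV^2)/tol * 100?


GRR = sqrt(EV^2 + AV^2) = sqrt(4.29^2 + 1.22^2) = 4.4601009
%GRR = GRR / tol * 100 = 4.4601009 / 18.3 * 100
%GRR = 24.3721

24.3721


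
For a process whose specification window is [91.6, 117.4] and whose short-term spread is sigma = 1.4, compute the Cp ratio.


Cp = (USL - LSL) / (6 * sigma)
= (117.4 - 91.6) / (6 * 1.4)
= 25.8000 / 8.4000
= 3.0714

3.0714


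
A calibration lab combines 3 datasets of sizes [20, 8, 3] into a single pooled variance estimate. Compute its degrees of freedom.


nu = sum_i (n_i - 1)
nu = ((20 - 1) + (8 - 1) + (3 - 1))
nu = 19 + 7 + 2
nu = 28

28


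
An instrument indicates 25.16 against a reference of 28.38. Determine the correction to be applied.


Correction = standard - reading
= 28.38 - 25.16
= 3.2200

3.2200


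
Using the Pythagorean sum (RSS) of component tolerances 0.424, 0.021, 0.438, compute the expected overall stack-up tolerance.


RSS = sqrt(0.424^2 + 0.021^2 + 0.438^2)
= sqrt(0.372061)
= 0.6100

0.6100


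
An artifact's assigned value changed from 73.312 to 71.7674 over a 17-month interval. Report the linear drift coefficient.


rate = (v2 - v1) / months
= (71.7674 - 73.312) / 17
= -1.5446 / 17
= -0.0909

-0.0909


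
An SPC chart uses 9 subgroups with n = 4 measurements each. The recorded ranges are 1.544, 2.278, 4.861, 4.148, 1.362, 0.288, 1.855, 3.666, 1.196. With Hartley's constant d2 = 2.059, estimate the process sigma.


R_bar = (1.544 + 2.278 + 4.861 + 4.148 + 1.362 + 0.288 + 1.855 + 3.666 + 1.196) / 9
R_bar = 21.198 / 9 = 2.3553333
sigma_hat = R_bar / d2 = 2.3553333 / 2.059 = 1.1439

1.1439


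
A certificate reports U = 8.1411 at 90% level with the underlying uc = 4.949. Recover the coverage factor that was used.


k = U / uc
k = 8.1411 / 4.949
k = 1.645

1.645


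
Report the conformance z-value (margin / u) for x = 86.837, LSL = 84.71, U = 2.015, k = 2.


u = U / k = 2.015 / 2 = 1.0075
margin = |LSL - x| = |84.71 - 86.837| = 2.127
z = margin / u = 2.127 / 1.0075
z = 2.1112

2.1112


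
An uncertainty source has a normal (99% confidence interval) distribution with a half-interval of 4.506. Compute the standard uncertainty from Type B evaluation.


u_B = half_width / 2.576
u_B = 4.506 / 2.576
u_B = 1.7492

1.7492


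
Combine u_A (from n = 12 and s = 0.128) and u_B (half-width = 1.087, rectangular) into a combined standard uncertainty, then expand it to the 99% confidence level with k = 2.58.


u_A = s / sqrt(n) = 0.128 / sqrt(12) = 0.036950417
u_B = half_width / sqrt(3) = 1.087 / sqrt(3) = 0.62757974
uc = sqrt(u_A^2 + u_B^2) = sqrt(0.036950417^2 + 0.62757974^2) = 0.62866658
U = k * uc = 2.58 * 0.62866658
U = 1.6220

1.6220


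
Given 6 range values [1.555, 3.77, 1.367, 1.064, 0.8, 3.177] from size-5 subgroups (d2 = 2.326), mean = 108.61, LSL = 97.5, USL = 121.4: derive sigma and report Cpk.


R_bar = (1.555 + 3.77 + 1.367 + 1.064 + 0.8 + 3.177) / 6 = 1.9555
sigma = R_bar / d2 = 1.9555 / 2.326 = 0.84071367
Cp = (USL - LSL)/(6*sigma) = (121.4 - 97.5)/(6*0.84071367) = 4.7380
Cpu = (121.4 - 108.61)/(3*0.84071367) = 5.0711
Cpl = (108.61 - 97.5)/(3*0.84071367) = 4.4050
Cpk = min(Cpu, Cpl) = 4.4050

4.4050


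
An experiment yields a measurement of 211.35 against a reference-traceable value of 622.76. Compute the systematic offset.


Systematic error = measured - true
= 211.35 - 622.76
= -411.4100

-411.4100


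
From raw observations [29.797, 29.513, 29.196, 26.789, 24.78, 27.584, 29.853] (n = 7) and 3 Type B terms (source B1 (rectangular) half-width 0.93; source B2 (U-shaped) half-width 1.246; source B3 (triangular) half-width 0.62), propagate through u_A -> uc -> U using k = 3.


mean = (29.797 + 29.513 + 29.196 + 26.789 + 24.78 + 27.584 + 29.853) / 7 = 28.216
s = sqrt(sum((x - mean)^2)/(n-1)) = 1.9176282
u_A = s / sqrt(n) = 1.9176282 / sqrt(7) = 0.72479533
u_B1 = 0.93 / sqrt(3) = 0.53693575
u_B2 = 1.246 / sqrt(2) = 0.88105505
u_B3 = 0.62 / sqrt(6) = 0.25311394
uc = sqrt(0.72479533^2 + 0.53693575^2 + 0.88105505^2 + 0.25311394^2) = 1.286061
U = k * uc = 3 * 1.286061
U = 3.8582

3.8582


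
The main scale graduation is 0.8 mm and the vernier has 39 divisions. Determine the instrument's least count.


LC = MSD / n_div
= 0.8 / 39
= 0.0205

0.0205


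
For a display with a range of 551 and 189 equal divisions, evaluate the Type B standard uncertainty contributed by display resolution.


resolution = range / divisions
resolution = 551 / 189 = 2.9153439
u_res = resolution / (2*sqrt(3))
u_res = 2.9153439 / 3.4641016
u_res = 0.8416

0.8416


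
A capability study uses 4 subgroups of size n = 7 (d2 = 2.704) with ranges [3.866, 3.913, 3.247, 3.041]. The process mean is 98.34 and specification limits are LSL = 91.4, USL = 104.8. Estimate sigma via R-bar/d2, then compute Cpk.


R_bar = (3.866 + 3.913 + 3.247 + 3.041) / 4 = 3.51675
sigma = R_bar / d2 = 3.51675 / 2.704 = 1.3005732
Cp = (USL - LSL)/(6*sigma) = (104.8 - 91.4)/(6*1.3005732) = 1.7172
Cpu = (104.8 - 98.34)/(3*1.3005732) = 1.6557
Cpl = (98.34 - 91.4)/(3*1.3005732) = 1.7787
Cpk = min(Cpu, Cpl) = 1.6557

1.6557


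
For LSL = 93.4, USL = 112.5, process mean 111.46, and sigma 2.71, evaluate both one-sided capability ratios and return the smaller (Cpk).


Cpu = (USL - mean) / (3*sigma) = (112.5 - 111.46) / (3*2.71) = 0.1279
Cpl = (mean - LSL) / (3*sigma) = (111.46 - 93.4) / (3*2.71) = 2.2214
Cpk = min(Cpu, Cpl) = 0.1279

0.1279


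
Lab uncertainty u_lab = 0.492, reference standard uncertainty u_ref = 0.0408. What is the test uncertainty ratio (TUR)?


TUR = u_lab / u_ref
= 0.492 / 0.0408
= 12.0588

12.0588


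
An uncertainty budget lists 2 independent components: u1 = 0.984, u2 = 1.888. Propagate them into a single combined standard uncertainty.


uc = sqrt(0.984^2 + 1.888^2)
uc = sqrt(4.5328)
uc = 2.1290

2.1290


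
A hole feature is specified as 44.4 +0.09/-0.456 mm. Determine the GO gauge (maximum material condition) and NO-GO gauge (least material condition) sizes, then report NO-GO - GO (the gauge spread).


GO = nominal - lower_tol (smallest hole = maximum material condition)
GO = 44.4 - 0.456 = 43.944
NO-GO = nominal + upper_tol (largest hole = least material condition)
NO-GO = 44.4 + 0.09 = 44.49
spread = NO-GO - GO = 44.49 - 43.944 = 0.5460

0.5460


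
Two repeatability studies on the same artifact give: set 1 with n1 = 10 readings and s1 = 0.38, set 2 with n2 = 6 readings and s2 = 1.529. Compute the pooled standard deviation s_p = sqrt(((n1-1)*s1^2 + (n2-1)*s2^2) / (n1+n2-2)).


s_p = sqrt(((n1-1)*s1^2 + (n2-1)*s2^2) / (n1+n2-2))
numerator = (10-1)*0.38^2 + (6-1)*1.529^2 = 1.2996 + 11.689205 = 12.988805
denominator = 10 + 6 - 2 = 14
s_p^2 = 12.988805 / 14 = 0.92777179
s_p = sqrt(0.92777179) = 0.9632

0.9632


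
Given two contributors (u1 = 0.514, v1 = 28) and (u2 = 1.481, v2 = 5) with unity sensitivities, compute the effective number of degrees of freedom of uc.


uc = sqrt(u1^2 + u2^2) = sqrt(0.514^2 + 1.481^2) = 1.5676597
v_eff = uc^4 / (u1^4/v1 + u2^4/v2)
= 1.5676597^4 / (0.514^4/28 + 1.481^4/5)
= 6.0395861 / 0.96465934
v_eff = 6.2608

6.2608


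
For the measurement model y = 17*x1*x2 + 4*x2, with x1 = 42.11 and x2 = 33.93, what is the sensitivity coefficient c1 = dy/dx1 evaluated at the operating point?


y = 17*x1*x2 + 4*x2
dy/dx1 = 17*x2
Evaluate at x2 = 33.93: c1 = 17 * 33.93
c1 = 576.8100

576.8100


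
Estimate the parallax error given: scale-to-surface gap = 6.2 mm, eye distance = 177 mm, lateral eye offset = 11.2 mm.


error = h * offset / d
= 6.2 * 11.2 / 177
= 0.3923

0.3923


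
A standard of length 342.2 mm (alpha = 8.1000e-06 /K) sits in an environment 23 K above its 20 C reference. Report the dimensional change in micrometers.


dL = L * alpha * dT
= 342.2 * 8.1000e-06 * 23
= 0.0637519 mm
dL_um = 0.0637519 * 1000 = 63.7519 um

63.7519


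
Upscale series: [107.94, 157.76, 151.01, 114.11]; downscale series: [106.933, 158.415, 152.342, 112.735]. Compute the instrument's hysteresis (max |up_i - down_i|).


|107.94 - 106.933| = 1.0070
|157.76 - 158.415| = 0.6550
|151.01 - 152.342| = 1.3320
|114.11 - 112.735| = 1.3750
hysteresis = max(diffs) = 1.3750

1.3750


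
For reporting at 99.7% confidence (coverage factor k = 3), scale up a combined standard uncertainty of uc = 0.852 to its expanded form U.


U = k * uc
U = 3 * 0.852
U = 2.5560

2.5560


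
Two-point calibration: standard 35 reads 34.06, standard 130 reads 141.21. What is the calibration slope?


slope = (y2 - y1) / (x2 - x1)
= (141.21 - 34.06) / (130 - 35)
= 107.1500 / 95
= 1.1279

1.1279


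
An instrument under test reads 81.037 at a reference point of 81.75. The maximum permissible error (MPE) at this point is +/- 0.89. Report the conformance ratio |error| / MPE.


e = indication - reference = 81.037 - 81.75 = -0.7130
|e| = 0.7130
ratio = |e| / MPE = 0.7130 / 0.89
ratio = 0.8011

0.8011


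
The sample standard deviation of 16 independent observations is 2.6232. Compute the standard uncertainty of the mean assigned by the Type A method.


u_A = s / sqrt(n)
u_A = 2.6232 / sqrt(16)
u_A = 2.6232 / 4
u_A = 0.6558

0.6558


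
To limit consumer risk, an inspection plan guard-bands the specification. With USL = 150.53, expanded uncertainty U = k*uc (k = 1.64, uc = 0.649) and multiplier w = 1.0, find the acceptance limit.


U = k * uc = 1.64 * 0.649 = 1.06436
guard band g = w * U = 1.0 * 1.06436 = 1.06436
AL = USL - g = 150.53 - 1.06436
AL = 149.4656

149.4656


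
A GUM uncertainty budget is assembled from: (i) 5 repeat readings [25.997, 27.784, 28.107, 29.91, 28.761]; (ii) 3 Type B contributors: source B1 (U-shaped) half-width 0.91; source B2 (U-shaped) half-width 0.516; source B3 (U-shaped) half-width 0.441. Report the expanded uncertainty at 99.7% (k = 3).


mean = (25.997 + 27.784 + 28.107 + 29.91 + 28.761) / 5 = 28.1118
s = sqrt(sum((x - mean)^2)/(n-1)) = 1.4348204
u_A = s / sqrt(n) = 1.4348204 / sqrt(5) = 0.64167119
u_B1 = 0.91 / sqrt(2) = 0.64346717
u_B2 = 0.516 / sqrt(2) = 0.3648671
u_B3 = 0.441 / sqrt(2) = 0.31183409
uc = sqrt(0.64167119^2 + 0.64346717^2 + 0.3648671^2 + 0.31183409^2) = 1.0276967
U = k * uc = 3 * 1.0276967
U = 3.0831

3.0831


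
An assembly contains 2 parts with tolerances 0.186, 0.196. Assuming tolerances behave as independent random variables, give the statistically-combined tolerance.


RSS = sqrt(0.186^2 + 0.196^2)
= sqrt(0.073012)
= 0.2702

0.2702


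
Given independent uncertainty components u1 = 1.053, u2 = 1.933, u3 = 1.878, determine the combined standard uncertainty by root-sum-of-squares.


uc = sqrt(1.053^2 + 1.933^2 + 1.878^2)
uc = sqrt(8.372182)
uc = 2.8935

2.8935


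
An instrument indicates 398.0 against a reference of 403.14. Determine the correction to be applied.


Correction = standard - reading
= 403.14 - 398.0
= 5.1400

5.1400


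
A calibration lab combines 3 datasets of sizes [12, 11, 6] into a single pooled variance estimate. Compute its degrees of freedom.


nu = sum_i (n_i - 1)
nu = ((12 - 1) + (11 - 1) + (6 - 1))
nu = 11 + 10 + 5
nu = 26

26


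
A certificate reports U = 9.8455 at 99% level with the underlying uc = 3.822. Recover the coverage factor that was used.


k = U / uc
k = 9.8455 / 3.822
k = 2.576

2.576


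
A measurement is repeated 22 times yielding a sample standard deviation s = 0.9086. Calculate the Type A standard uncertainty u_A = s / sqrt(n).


u_A = s / sqrt(n)
u_A = 0.9086 / sqrt(22)
u_A = 0.9086 / 4.6904158
u_A = 0.1937

0.1937


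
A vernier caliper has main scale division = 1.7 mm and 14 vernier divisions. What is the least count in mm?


LC = MSD / n_div
= 1.7 / 14
= 0.1214

0.1214


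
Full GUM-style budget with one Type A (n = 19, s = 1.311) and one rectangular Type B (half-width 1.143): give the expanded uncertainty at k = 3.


u_A = s / sqrt(n) = 1.311 / sqrt(19) = 0.30076403
u_B = half_width / sqrt(3) = 1.143 / sqrt(3) = 0.65991136
uc = sqrt(u_A^2 + u_B^2) = sqrt(0.30076403^2 + 0.65991136^2) = 0.72521859
U = k * uc = 3 * 0.72521859
U = 2.1757

2.1757


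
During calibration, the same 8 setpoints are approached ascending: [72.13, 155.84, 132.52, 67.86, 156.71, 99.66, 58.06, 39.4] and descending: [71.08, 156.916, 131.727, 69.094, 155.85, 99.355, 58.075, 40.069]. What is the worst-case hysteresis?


|72.13 - 71.08| = 1.0500
|155.84 - 156.916| = 1.0760
|132.52 - 131.727| = 0.7930
|67.86 - 69.094| = 1.2340
|156.71 - 155.85| = 0.8600
|99.66 - 99.355| = 0.3050
|58.06 - 58.075| = 0.0150
|39.4 - 40.069| = 0.6690
hysteresis = max(diffs) = 1.2340

1.2340


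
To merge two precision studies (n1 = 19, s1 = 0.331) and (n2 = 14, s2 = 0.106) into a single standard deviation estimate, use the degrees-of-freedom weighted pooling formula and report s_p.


s_p = sqrt(((n1-1)*s1^2 + (n2-1)*s2^2) / (n1+n2-2))
numerator = (19-1)*0.331^2 + (14-1)*0.106^2 = 1.972098 + 0.146068 = 2.118166
denominator = 19 + 14 - 2 = 31
s_p^2 = 2.118166 / 31 = 0.068327935
s_p = sqrt(0.068327935) = 0.2614

0.2614


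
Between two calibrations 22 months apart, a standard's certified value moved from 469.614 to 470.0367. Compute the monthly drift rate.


rate = (v2 - v1) / months
= (470.0367 - 469.614) / 22
= 0.4227 / 22
= 0.0192

0.0192


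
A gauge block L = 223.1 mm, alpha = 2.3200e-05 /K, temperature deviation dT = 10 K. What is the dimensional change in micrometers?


dL = L * alpha * dT
= 223.1 * 2.3200e-05 * 10
= 0.0517592 mm
dL_um = 0.0517592 * 1000 = 51.7592 um

51.7592


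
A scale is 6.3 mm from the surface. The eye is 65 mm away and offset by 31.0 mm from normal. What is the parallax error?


error = h * offset / d
= 6.3 * 31.0 / 65
= 3.0046

3.0046


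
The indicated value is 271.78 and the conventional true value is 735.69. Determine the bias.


Systematic error = measured - true
= 271.78 - 735.69
= -463.9100

-463.9100


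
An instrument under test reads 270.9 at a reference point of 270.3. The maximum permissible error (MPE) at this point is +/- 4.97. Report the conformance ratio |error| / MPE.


e = indication - reference = 270.9 - 270.3 = 0.6000
|e| = 0.6000
ratio = |e| / MPE = 0.6000 / 4.97
ratio = 0.1207

0.1207


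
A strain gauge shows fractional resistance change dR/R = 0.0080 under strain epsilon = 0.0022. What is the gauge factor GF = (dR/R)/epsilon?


GF = (dR/R) / epsilon
= 0.0080 / 0.0022
= 3.6364

3.6364


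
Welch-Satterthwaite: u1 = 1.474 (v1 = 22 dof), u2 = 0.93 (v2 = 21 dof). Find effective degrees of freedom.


uc = sqrt(u1^2 + u2^2) = sqrt(1.474^2 + 0.93^2) = 1.7428643
v_eff = uc^4 / (u1^4/v1 + u2^4/v2)
= 1.7428643^4 / (1.474^4/22 + 0.93^4/21)
= 9.2268678 / 0.25019066
v_eff = 36.8793

36.8793


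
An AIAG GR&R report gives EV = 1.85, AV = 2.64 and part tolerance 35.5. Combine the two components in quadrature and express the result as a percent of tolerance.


GRR = sqrt(EV^2 + AV^2) = sqrt(1.85^2 + 2.64^2) = 3.223678
%GRR = GRR / tol * 100 = 3.223678 / 35.5 * 100
%GRR = 9.0808

9.0808


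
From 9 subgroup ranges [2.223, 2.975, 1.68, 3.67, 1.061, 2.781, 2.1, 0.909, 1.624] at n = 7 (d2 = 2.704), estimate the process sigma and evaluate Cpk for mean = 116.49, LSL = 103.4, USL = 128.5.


R_bar = (2.223 + 2.975 + 1.68 + 3.67 + 1.061 + 2.781 + 2.1 + 0.909 + 1.624) / 9 = 2.1136667
sigma = R_bar / d2 = 2.1136667 / 2.704 = 0.78168147
Cp = (USL - LSL)/(6*sigma) = (128.5 - 103.4)/(6*0.78168147) = 5.3517
Cpu = (128.5 - 116.49)/(3*0.78168147) = 5.1214
Cpl = (116.49 - 103.4)/(3*0.78168147) = 5.5820
Cpk = min(Cpu, Cpl) = 5.1214

5.1214


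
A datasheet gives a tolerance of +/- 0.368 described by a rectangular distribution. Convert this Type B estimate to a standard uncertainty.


u_B = half_width / sqrt(3)
u_B = 0.368 / 1.7320508
u_B = 0.2125

0.2125


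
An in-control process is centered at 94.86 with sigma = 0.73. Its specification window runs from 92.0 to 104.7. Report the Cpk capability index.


Cpu = (USL - mean) / (3*sigma) = (104.7 - 94.86) / (3*0.73) = 4.4932
Cpl = (mean - LSL) / (3*sigma) = (94.86 - 92.0) / (3*0.73) = 1.3059
Cpk = min(Cpu, Cpl) = 1.3059

1.3059


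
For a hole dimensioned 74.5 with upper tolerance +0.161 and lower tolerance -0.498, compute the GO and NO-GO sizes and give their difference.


GO = nominal - lower_tol (smallest hole = maximum material condition)
GO = 74.5 - 0.498 = 74.002
NO-GO = nominal + upper_tol (largest hole = least material condition)
NO-GO = 74.5 + 0.161 = 74.661
spread = NO-GO - GO = 74.661 - 74.002 = 0.6590

0.6590


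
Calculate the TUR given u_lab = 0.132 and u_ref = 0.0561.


TUR = u_lab / u_ref
= 0.132 / 0.0561
= 2.3529

2.3529


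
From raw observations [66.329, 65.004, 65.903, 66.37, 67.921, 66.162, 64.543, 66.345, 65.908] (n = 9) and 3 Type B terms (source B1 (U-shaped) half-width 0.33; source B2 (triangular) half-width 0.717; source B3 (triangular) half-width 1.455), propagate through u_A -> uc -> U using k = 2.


mean = (66.329 + 65.004 + 65.903 + 66.37 + 67.921 + 66.162 + 64.543 + 66.345 + 65.908) / 9 = 66.05388889
s = sqrt(sum((x - mean)^2)/(n-1)) = 0.94784314
u_A = s / sqrt(n) = 0.94784314 / sqrt(9) = 0.31594771
u_B1 = 0.33 / sqrt(2) = 0.23334524
u_B2 = 0.717 / sqrt(6) = 0.29271402
u_B3 = 1.455 / sqrt(6) = 0.59400126
uc = sqrt(0.31594771^2 + 0.23334524^2 + 0.29271402^2 + 0.59400126^2) = 0.76992984
U = k * uc = 2 * 0.76992984
U = 1.5399

1.5399


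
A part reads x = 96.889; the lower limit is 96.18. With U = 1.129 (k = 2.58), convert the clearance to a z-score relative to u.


u = U / k = 1.129 / 2.58 = 0.4375969
margin = |LSL - x| = |96.18 - 96.889| = 0.709
z = margin / u = 0.709 / 0.4375969
z = 1.6202

1.6202


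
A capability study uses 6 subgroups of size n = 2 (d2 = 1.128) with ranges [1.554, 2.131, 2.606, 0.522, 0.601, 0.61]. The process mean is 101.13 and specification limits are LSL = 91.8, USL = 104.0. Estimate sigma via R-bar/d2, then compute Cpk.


R_bar = (1.554 + 2.131 + 2.606 + 0.522 + 0.601 + 0.61) / 6 = 1.3373333
sigma = R_bar / d2 = 1.3373333 / 1.128 = 1.1855792
Cp = (USL - LSL)/(6*sigma) = (104.0 - 91.8)/(6*1.1855792) = 1.7151
Cpu = (104.0 - 101.13)/(3*1.1855792) = 0.8069
Cpl = (101.13 - 91.8)/(3*1.1855792) = 2.6232
Cpk = min(Cpu, Cpl) = 0.8069

0.8069


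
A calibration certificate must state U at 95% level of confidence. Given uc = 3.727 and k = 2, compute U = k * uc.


U = k * uc
U = 2 * 3.727
U = 7.4540

7.4540


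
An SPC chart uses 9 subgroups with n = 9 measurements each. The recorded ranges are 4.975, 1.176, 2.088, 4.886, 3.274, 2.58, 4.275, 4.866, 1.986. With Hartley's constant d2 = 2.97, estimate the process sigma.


R_bar = (4.975 + 1.176 + 2.088 + 4.886 + 3.274 + 2.58 + 4.275 + 4.866 + 1.986) / 9
R_bar = 30.106 / 9 = 3.3451111
sigma_hat = R_bar / d2 = 3.3451111 / 2.97 = 1.1263

1.1263


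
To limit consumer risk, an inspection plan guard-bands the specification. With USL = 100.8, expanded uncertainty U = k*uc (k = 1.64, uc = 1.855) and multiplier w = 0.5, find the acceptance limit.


U = k * uc = 1.64 * 1.855 = 3.0422
guard band g = w * U = 0.5 * 3.0422 = 1.5211
AL = USL - g = 100.8 - 1.5211
AL = 99.2789

99.2789


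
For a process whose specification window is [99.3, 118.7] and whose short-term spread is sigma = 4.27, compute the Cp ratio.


Cp = (USL - LSL) / (6 * sigma)
= (118.7 - 99.3) / (6 * 4.27)
= 19.4000 / 25.6200
= 0.7572

0.7572


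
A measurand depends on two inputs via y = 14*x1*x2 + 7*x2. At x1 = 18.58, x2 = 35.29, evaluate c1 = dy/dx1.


y = 14*x1*x2 + 7*x2
dy/dx1 = 14*x2
Evaluate at x2 = 35.29: c1 = 14 * 35.29
c1 = 494.0600

494.0600


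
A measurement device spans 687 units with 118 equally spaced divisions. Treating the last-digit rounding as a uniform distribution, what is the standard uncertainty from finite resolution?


resolution = range / divisions
resolution = 687 / 118 = 5.8220339
u_res = resolution / (2*sqrt(3))
u_res = 5.8220339 / 3.4641016
u_res = 1.6807

1.6807


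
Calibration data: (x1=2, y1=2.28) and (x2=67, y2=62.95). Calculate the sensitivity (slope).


slope = (y2 - y1) / (x2 - x1)
= (62.95 - 2.28) / (67 - 2)
= 60.6700 / 65
= 0.9334

0.9334


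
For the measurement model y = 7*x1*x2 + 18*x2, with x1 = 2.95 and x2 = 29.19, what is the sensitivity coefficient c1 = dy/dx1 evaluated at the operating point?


y = 7*x1*x2 + 18*x2
dy/dx1 = 7*x2
Evaluate at x2 = 29.19: c1 = 7 * 29.19
c1 = 204.3300

204.3300


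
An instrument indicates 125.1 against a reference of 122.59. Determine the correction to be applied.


Correction = standard - reading
= 122.59 - 125.1
= -2.5100

-2.5100


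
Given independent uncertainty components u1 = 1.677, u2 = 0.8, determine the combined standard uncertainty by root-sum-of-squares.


uc = sqrt(1.677^2 + 0.8^2)
uc = sqrt(3.452329)
uc = 1.8580

1.8580


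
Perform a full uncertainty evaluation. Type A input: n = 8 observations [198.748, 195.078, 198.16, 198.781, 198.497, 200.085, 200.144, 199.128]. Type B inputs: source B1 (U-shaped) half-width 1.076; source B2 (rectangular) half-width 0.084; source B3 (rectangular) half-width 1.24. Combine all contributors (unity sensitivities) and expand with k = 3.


mean = (198.748 + 195.078 + 198.16 + 198.781 + 198.497 + 200.085 + 200.144 + 199.128) / 8 = 198.577625
s = sqrt(sum((x - mean)^2)/(n-1)) = 1.5823715
u_A = s / sqrt(n) = 1.5823715 / sqrt(8) = 0.55945281
u_B1 = 1.076 / sqrt(2) = 0.7608469
u_B2 = 0.084 / sqrt(3) = 0.048497423
u_B3 = 1.24 / sqrt(3) = 0.71591433
uc = sqrt(0.55945281^2 + 0.7608469^2 + 0.048497423^2 + 0.71591433^2) = 1.1860695
U = k * uc = 3 * 1.1860695
U = 3.5582

3.5582


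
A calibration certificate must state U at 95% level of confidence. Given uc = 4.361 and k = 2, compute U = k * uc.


U = k * uc
U = 2 * 4.361
U = 8.7220

8.7220


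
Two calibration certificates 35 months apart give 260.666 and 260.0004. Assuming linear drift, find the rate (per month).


rate = (v2 - v1) / months
= (260.0004 - 260.666) / 35
= -0.6656 / 35
= -0.0190

-0.0190


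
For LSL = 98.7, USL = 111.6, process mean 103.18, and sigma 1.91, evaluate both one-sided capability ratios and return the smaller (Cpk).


Cpu = (USL - mean) / (3*sigma) = (111.6 - 103.18) / (3*1.91) = 1.4695
Cpl = (mean - LSL) / (3*sigma) = (103.18 - 98.7) / (3*1.91) = 0.7818
Cpk = min(Cpu, Cpl) = 0.7818

0.7818


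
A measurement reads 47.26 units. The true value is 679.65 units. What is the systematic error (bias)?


Systematic error = measured - true
= 47.26 - 679.65
= -632.3900

-632.3900


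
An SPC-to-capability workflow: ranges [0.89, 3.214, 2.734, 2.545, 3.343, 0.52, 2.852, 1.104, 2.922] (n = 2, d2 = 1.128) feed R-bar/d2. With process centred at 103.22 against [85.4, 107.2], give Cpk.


R_bar = (0.89 + 3.214 + 2.734 + 2.545 + 3.343 + 0.52 + 2.852 + 1.104 + 2.922) / 9 = 2.236
sigma = R_bar / d2 = 2.236 / 1.128 = 1.9822695
Cp = (USL - LSL)/(6*sigma) = (107.2 - 85.4)/(6*1.9822695) = 1.8329
Cpu = (107.2 - 103.22)/(3*1.9822695) = 0.6693
Cpl = (103.22 - 85.4)/(3*1.9822695) = 2.9966
Cpk = min(Cpu, Cpl) = 0.6693

0.6693


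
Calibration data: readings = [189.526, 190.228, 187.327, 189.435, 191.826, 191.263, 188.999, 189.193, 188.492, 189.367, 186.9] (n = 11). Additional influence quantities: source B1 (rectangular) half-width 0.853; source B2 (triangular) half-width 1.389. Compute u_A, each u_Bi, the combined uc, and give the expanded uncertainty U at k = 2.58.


mean = (189.526 + 190.228 + 187.327 + 189.435 + 191.826 + 191.263 + 188.999 + 189.193 + 188.492 + 189.367 + 186.9) / 11 = 189.3232727
s = sqrt(sum((x - mean)^2)/(n-1)) = 1.4686968
u_A = s / sqrt(n) = 1.4686968 / sqrt(11) = 0.44282875
u_B1 = 0.853 / sqrt(3) = 0.49247978
u_B2 = 1.389 / sqrt(6) = 0.56705688
uc = sqrt(0.44282875^2 + 0.49247978^2 + 0.56705688^2) = 0.87188711
U = k * uc = 2.58 * 0.87188711
U = 2.2495

2.2495


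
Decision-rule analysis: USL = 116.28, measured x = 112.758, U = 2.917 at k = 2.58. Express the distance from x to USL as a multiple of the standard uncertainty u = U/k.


u = U / k = 2.917 / 2.58 = 1.1306202
margin = |USL - x| = |116.28 - 112.758| = 3.522
z = margin / u = 3.522 / 1.1306202
z = 3.1151

3.1151
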